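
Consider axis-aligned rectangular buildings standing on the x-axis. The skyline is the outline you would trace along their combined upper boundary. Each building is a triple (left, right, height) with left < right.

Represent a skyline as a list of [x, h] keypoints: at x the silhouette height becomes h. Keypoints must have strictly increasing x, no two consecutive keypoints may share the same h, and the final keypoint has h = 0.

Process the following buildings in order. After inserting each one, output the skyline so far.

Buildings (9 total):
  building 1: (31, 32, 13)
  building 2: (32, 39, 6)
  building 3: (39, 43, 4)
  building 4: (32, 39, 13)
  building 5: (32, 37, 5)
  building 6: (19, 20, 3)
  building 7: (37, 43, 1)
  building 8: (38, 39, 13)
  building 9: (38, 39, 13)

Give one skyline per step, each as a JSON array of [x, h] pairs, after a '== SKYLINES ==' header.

== SKYLINES ==
[[31,13],[32,0]]
[[31,13],[32,6],[39,0]]
[[31,13],[32,6],[39,4],[43,0]]
[[31,13],[39,4],[43,0]]
[[31,13],[39,4],[43,0]]
[[19,3],[20,0],[31,13],[39,4],[43,0]]
[[19,3],[20,0],[31,13],[39,4],[43,0]]
[[19,3],[20,0],[31,13],[39,4],[43,0]]
[[19,3],[20,0],[31,13],[39,4],[43,0]]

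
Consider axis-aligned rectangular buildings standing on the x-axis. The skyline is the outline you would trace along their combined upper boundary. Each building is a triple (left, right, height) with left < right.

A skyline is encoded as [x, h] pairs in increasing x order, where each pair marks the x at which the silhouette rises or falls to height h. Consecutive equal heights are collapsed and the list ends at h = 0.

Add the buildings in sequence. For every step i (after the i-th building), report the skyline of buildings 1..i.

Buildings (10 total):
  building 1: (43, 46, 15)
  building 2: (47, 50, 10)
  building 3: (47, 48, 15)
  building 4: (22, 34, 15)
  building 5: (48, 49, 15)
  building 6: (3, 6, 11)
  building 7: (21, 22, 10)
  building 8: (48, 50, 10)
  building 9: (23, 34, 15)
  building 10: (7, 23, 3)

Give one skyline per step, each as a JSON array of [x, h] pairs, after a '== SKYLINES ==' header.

== SKYLINES ==
[[43,15],[46,0]]
[[43,15],[46,0],[47,10],[50,0]]
[[43,15],[46,0],[47,15],[48,10],[50,0]]
[[22,15],[34,0],[43,15],[46,0],[47,15],[48,10],[50,0]]
[[22,15],[34,0],[43,15],[46,0],[47,15],[49,10],[50,0]]
[[3,11],[6,0],[22,15],[34,0],[43,15],[46,0],[47,15],[49,10],[50,0]]
[[3,11],[6,0],[21,10],[22,15],[34,0],[43,15],[46,0],[47,15],[49,10],[50,0]]
[[3,11],[6,0],[21,10],[22,15],[34,0],[43,15],[46,0],[47,15],[49,10],[50,0]]
[[3,11],[6,0],[21,10],[22,15],[34,0],[43,15],[46,0],[47,15],[49,10],[50,0]]
[[3,11],[6,0],[7,3],[21,10],[22,15],[34,0],[43,15],[46,0],[47,15],[49,10],[50,0]]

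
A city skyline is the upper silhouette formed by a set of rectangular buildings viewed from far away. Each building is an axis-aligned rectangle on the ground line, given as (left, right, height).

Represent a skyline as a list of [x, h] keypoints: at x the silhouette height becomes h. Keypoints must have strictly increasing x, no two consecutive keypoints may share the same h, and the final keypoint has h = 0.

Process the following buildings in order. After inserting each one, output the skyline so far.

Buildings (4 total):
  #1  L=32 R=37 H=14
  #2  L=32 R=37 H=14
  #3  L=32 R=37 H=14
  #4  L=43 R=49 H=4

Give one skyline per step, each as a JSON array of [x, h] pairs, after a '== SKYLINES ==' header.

== SKYLINES ==
[[32,14],[37,0]]
[[32,14],[37,0]]
[[32,14],[37,0]]
[[32,14],[37,0],[43,4],[49,0]]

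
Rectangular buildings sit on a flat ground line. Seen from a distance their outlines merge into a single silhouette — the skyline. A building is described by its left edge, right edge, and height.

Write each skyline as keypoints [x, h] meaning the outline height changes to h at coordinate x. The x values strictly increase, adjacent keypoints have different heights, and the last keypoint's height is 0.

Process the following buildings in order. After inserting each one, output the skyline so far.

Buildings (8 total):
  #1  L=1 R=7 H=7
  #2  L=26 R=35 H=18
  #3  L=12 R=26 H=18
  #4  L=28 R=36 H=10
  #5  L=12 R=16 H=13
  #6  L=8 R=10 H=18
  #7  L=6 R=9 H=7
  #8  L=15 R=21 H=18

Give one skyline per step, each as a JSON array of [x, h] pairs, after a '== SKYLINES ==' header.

== SKYLINES ==
[[1,7],[7,0]]
[[1,7],[7,0],[26,18],[35,0]]
[[1,7],[7,0],[12,18],[35,0]]
[[1,7],[7,0],[12,18],[35,10],[36,0]]
[[1,7],[7,0],[12,18],[35,10],[36,0]]
[[1,7],[7,0],[8,18],[10,0],[12,18],[35,10],[36,0]]
[[1,7],[8,18],[10,0],[12,18],[35,10],[36,0]]
[[1,7],[8,18],[10,0],[12,18],[35,10],[36,0]]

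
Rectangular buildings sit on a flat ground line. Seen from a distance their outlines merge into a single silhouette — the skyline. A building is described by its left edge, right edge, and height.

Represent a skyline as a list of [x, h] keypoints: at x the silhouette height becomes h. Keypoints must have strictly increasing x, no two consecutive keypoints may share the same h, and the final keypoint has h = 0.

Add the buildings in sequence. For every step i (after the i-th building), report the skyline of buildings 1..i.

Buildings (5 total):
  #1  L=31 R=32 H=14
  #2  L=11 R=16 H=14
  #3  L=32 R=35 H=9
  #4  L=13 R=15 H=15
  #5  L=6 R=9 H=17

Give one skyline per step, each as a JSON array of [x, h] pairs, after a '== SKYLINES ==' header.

== SKYLINES ==
[[31,14],[32,0]]
[[11,14],[16,0],[31,14],[32,0]]
[[11,14],[16,0],[31,14],[32,9],[35,0]]
[[11,14],[13,15],[15,14],[16,0],[31,14],[32,9],[35,0]]
[[6,17],[9,0],[11,14],[13,15],[15,14],[16,0],[31,14],[32,9],[35,0]]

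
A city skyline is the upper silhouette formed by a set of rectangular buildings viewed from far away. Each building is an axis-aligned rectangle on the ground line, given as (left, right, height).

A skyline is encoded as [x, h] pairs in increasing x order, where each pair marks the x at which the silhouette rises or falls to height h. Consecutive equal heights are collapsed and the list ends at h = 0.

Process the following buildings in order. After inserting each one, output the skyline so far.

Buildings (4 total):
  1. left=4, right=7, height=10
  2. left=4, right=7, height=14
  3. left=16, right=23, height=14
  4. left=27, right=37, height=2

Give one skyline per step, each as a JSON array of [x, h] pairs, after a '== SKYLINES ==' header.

== SKYLINES ==
[[4,10],[7,0]]
[[4,14],[7,0]]
[[4,14],[7,0],[16,14],[23,0]]
[[4,14],[7,0],[16,14],[23,0],[27,2],[37,0]]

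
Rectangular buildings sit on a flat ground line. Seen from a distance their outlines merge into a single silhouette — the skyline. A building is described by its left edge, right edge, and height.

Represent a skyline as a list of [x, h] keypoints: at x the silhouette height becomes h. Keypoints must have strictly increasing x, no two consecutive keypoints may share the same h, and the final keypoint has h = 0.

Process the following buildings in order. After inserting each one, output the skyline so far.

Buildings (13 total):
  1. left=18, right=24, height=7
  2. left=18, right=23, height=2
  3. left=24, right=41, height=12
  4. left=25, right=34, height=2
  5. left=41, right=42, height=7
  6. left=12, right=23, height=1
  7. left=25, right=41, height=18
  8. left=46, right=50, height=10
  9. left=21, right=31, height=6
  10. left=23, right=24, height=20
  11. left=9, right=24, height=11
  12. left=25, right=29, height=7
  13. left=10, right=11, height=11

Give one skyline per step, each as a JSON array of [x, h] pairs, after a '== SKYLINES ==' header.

== SKYLINES ==
[[18,7],[24,0]]
[[18,7],[24,0]]
[[18,7],[24,12],[41,0]]
[[18,7],[24,12],[41,0]]
[[18,7],[24,12],[41,7],[42,0]]
[[12,1],[18,7],[24,12],[41,7],[42,0]]
[[12,1],[18,7],[24,12],[25,18],[41,7],[42,0]]
[[12,1],[18,7],[24,12],[25,18],[41,7],[42,0],[46,10],[50,0]]
[[12,1],[18,7],[24,12],[25,18],[41,7],[42,0],[46,10],[50,0]]
[[12,1],[18,7],[23,20],[24,12],[25,18],[41,7],[42,0],[46,10],[50,0]]
[[9,11],[23,20],[24,12],[25,18],[41,7],[42,0],[46,10],[50,0]]
[[9,11],[23,20],[24,12],[25,18],[41,7],[42,0],[46,10],[50,0]]
[[9,11],[23,20],[24,12],[25,18],[41,7],[42,0],[46,10],[50,0]]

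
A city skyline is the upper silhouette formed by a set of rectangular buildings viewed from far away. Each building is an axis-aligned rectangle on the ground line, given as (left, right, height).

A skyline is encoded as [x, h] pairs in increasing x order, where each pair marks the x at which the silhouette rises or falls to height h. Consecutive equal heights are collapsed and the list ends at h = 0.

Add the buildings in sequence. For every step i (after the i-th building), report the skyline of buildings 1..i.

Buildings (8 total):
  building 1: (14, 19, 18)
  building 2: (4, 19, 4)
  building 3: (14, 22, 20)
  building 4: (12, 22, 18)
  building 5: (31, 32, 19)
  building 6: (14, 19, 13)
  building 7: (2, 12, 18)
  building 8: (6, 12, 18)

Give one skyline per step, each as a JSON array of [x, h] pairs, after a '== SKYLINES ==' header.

== SKYLINES ==
[[14,18],[19,0]]
[[4,4],[14,18],[19,0]]
[[4,4],[14,20],[22,0]]
[[4,4],[12,18],[14,20],[22,0]]
[[4,4],[12,18],[14,20],[22,0],[31,19],[32,0]]
[[4,4],[12,18],[14,20],[22,0],[31,19],[32,0]]
[[2,18],[14,20],[22,0],[31,19],[32,0]]
[[2,18],[14,20],[22,0],[31,19],[32,0]]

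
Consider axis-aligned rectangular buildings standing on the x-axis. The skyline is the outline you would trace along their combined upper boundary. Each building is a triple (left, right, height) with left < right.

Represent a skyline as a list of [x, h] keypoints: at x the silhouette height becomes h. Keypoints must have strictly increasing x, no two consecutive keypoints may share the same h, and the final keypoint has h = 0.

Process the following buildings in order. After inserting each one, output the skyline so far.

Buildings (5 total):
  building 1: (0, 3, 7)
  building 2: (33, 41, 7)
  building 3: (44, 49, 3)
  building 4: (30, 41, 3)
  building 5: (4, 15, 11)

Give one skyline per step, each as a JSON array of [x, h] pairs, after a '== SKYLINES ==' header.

== SKYLINES ==
[[0,7],[3,0]]
[[0,7],[3,0],[33,7],[41,0]]
[[0,7],[3,0],[33,7],[41,0],[44,3],[49,0]]
[[0,7],[3,0],[30,3],[33,7],[41,0],[44,3],[49,0]]
[[0,7],[3,0],[4,11],[15,0],[30,3],[33,7],[41,0],[44,3],[49,0]]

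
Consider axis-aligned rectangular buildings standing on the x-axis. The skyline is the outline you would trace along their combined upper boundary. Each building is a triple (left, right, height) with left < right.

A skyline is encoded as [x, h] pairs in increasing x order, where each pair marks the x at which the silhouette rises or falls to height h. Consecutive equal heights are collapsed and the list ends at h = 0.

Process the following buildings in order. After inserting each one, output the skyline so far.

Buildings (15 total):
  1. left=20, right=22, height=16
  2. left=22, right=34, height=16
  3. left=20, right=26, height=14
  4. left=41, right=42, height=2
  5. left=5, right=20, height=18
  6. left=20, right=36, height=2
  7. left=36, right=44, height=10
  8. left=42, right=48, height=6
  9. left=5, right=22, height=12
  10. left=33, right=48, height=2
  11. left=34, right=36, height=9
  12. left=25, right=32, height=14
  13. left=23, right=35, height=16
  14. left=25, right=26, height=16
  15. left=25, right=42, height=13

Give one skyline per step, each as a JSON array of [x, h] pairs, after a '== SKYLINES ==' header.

== SKYLINES ==
[[20,16],[22,0]]
[[20,16],[34,0]]
[[20,16],[34,0]]
[[20,16],[34,0],[41,2],[42,0]]
[[5,18],[20,16],[34,0],[41,2],[42,0]]
[[5,18],[20,16],[34,2],[36,0],[41,2],[42,0]]
[[5,18],[20,16],[34,2],[36,10],[44,0]]
[[5,18],[20,16],[34,2],[36,10],[44,6],[48,0]]
[[5,18],[20,16],[34,2],[36,10],[44,6],[48,0]]
[[5,18],[20,16],[34,2],[36,10],[44,6],[48,0]]
[[5,18],[20,16],[34,9],[36,10],[44,6],[48,0]]
[[5,18],[20,16],[34,9],[36,10],[44,6],[48,0]]
[[5,18],[20,16],[35,9],[36,10],[44,6],[48,0]]
[[5,18],[20,16],[35,9],[36,10],[44,6],[48,0]]
[[5,18],[20,16],[35,13],[42,10],[44,6],[48,0]]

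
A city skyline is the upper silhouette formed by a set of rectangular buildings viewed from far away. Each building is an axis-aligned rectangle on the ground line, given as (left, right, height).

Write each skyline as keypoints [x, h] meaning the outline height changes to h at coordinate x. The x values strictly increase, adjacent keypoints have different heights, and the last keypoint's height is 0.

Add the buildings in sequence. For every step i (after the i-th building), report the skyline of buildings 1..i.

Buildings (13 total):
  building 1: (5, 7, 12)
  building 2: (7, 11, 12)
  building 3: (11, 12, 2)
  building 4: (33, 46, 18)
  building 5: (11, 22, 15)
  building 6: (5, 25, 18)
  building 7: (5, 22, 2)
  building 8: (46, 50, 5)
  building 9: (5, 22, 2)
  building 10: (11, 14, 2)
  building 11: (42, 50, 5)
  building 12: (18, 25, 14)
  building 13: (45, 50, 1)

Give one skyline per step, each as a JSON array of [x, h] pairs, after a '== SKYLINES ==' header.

== SKYLINES ==
[[5,12],[7,0]]
[[5,12],[11,0]]
[[5,12],[11,2],[12,0]]
[[5,12],[11,2],[12,0],[33,18],[46,0]]
[[5,12],[11,15],[22,0],[33,18],[46,0]]
[[5,18],[25,0],[33,18],[46,0]]
[[5,18],[25,0],[33,18],[46,0]]
[[5,18],[25,0],[33,18],[46,5],[50,0]]
[[5,18],[25,0],[33,18],[46,5],[50,0]]
[[5,18],[25,0],[33,18],[46,5],[50,0]]
[[5,18],[25,0],[33,18],[46,5],[50,0]]
[[5,18],[25,0],[33,18],[46,5],[50,0]]
[[5,18],[25,0],[33,18],[46,5],[50,0]]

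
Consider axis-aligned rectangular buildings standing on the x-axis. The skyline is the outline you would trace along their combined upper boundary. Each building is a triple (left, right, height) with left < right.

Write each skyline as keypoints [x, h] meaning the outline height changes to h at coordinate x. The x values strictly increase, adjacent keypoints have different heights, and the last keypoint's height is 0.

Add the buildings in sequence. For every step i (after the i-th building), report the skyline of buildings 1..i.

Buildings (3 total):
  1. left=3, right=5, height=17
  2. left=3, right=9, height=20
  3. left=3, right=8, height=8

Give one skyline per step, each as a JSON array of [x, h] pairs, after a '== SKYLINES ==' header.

== SKYLINES ==
[[3,17],[5,0]]
[[3,20],[9,0]]
[[3,20],[9,0]]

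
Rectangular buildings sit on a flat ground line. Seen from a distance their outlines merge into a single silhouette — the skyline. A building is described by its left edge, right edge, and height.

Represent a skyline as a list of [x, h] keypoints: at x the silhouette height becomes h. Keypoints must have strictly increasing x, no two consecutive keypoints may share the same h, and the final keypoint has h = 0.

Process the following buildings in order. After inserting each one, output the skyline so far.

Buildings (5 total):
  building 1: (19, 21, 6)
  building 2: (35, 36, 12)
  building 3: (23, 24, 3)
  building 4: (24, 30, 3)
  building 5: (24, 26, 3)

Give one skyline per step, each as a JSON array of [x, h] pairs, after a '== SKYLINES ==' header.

== SKYLINES ==
[[19,6],[21,0]]
[[19,6],[21,0],[35,12],[36,0]]
[[19,6],[21,0],[23,3],[24,0],[35,12],[36,0]]
[[19,6],[21,0],[23,3],[30,0],[35,12],[36,0]]
[[19,6],[21,0],[23,3],[30,0],[35,12],[36,0]]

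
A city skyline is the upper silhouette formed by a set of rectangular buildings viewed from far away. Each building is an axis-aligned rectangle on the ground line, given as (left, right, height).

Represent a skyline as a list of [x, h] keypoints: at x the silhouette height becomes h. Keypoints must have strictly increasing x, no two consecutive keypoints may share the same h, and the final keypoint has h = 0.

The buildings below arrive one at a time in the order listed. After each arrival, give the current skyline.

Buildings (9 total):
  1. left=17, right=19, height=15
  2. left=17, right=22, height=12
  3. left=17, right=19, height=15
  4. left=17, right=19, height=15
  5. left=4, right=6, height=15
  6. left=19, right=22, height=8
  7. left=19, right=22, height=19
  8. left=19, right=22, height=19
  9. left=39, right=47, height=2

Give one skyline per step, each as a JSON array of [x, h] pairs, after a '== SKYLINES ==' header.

== SKYLINES ==
[[17,15],[19,0]]
[[17,15],[19,12],[22,0]]
[[17,15],[19,12],[22,0]]
[[17,15],[19,12],[22,0]]
[[4,15],[6,0],[17,15],[19,12],[22,0]]
[[4,15],[6,0],[17,15],[19,12],[22,0]]
[[4,15],[6,0],[17,15],[19,19],[22,0]]
[[4,15],[6,0],[17,15],[19,19],[22,0]]
[[4,15],[6,0],[17,15],[19,19],[22,0],[39,2],[47,0]]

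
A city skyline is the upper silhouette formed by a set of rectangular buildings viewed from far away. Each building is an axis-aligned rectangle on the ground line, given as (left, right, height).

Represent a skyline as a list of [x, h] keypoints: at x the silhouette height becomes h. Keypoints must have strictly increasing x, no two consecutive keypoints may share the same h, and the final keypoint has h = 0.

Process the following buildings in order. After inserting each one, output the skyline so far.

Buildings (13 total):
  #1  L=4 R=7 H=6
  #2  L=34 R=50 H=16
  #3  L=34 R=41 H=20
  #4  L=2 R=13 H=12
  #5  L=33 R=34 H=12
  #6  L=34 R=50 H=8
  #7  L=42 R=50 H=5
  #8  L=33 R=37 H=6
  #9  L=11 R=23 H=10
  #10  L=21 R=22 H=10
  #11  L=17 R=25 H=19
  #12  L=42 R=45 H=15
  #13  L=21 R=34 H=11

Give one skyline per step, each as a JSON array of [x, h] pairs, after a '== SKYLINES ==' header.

== SKYLINES ==
[[4,6],[7,0]]
[[4,6],[7,0],[34,16],[50,0]]
[[4,6],[7,0],[34,20],[41,16],[50,0]]
[[2,12],[13,0],[34,20],[41,16],[50,0]]
[[2,12],[13,0],[33,12],[34,20],[41,16],[50,0]]
[[2,12],[13,0],[33,12],[34,20],[41,16],[50,0]]
[[2,12],[13,0],[33,12],[34,20],[41,16],[50,0]]
[[2,12],[13,0],[33,12],[34,20],[41,16],[50,0]]
[[2,12],[13,10],[23,0],[33,12],[34,20],[41,16],[50,0]]
[[2,12],[13,10],[23,0],[33,12],[34,20],[41,16],[50,0]]
[[2,12],[13,10],[17,19],[25,0],[33,12],[34,20],[41,16],[50,0]]
[[2,12],[13,10],[17,19],[25,0],[33,12],[34,20],[41,16],[50,0]]
[[2,12],[13,10],[17,19],[25,11],[33,12],[34,20],[41,16],[50,0]]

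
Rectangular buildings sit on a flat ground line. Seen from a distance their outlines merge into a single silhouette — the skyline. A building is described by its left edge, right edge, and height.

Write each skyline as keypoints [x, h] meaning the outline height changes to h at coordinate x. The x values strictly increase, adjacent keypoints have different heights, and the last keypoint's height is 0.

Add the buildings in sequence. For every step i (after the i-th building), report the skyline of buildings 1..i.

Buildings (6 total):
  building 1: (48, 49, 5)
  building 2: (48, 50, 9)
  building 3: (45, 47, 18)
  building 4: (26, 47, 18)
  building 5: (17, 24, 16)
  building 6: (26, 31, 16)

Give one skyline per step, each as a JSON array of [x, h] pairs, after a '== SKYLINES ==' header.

== SKYLINES ==
[[48,5],[49,0]]
[[48,9],[50,0]]
[[45,18],[47,0],[48,9],[50,0]]
[[26,18],[47,0],[48,9],[50,0]]
[[17,16],[24,0],[26,18],[47,0],[48,9],[50,0]]
[[17,16],[24,0],[26,18],[47,0],[48,9],[50,0]]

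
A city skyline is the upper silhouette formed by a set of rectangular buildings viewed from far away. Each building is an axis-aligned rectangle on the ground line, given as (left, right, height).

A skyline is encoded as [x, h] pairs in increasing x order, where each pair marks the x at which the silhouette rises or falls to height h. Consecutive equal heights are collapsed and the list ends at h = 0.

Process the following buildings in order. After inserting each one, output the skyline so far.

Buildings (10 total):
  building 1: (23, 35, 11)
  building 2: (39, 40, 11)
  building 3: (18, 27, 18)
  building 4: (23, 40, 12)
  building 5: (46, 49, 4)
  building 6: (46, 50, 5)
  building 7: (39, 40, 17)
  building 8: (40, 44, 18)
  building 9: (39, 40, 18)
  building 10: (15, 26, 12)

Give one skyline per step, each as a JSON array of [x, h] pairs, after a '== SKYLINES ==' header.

== SKYLINES ==
[[23,11],[35,0]]
[[23,11],[35,0],[39,11],[40,0]]
[[18,18],[27,11],[35,0],[39,11],[40,0]]
[[18,18],[27,12],[40,0]]
[[18,18],[27,12],[40,0],[46,4],[49,0]]
[[18,18],[27,12],[40,0],[46,5],[50,0]]
[[18,18],[27,12],[39,17],[40,0],[46,5],[50,0]]
[[18,18],[27,12],[39,17],[40,18],[44,0],[46,5],[50,0]]
[[18,18],[27,12],[39,18],[44,0],[46,5],[50,0]]
[[15,12],[18,18],[27,12],[39,18],[44,0],[46,5],[50,0]]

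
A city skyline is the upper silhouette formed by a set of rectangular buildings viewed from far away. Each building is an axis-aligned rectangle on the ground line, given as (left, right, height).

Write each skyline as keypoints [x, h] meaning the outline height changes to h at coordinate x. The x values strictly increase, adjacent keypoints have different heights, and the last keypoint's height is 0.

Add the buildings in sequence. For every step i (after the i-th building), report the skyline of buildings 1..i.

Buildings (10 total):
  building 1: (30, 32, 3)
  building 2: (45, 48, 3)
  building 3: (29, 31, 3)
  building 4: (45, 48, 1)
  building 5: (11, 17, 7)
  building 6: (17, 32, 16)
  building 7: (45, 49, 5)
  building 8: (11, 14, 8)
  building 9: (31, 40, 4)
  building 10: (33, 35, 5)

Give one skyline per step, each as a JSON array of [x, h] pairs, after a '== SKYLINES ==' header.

== SKYLINES ==
[[30,3],[32,0]]
[[30,3],[32,0],[45,3],[48,0]]
[[29,3],[32,0],[45,3],[48,0]]
[[29,3],[32,0],[45,3],[48,0]]
[[11,7],[17,0],[29,3],[32,0],[45,3],[48,0]]
[[11,7],[17,16],[32,0],[45,3],[48,0]]
[[11,7],[17,16],[32,0],[45,5],[49,0]]
[[11,8],[14,7],[17,16],[32,0],[45,5],[49,0]]
[[11,8],[14,7],[17,16],[32,4],[40,0],[45,5],[49,0]]
[[11,8],[14,7],[17,16],[32,4],[33,5],[35,4],[40,0],[45,5],[49,0]]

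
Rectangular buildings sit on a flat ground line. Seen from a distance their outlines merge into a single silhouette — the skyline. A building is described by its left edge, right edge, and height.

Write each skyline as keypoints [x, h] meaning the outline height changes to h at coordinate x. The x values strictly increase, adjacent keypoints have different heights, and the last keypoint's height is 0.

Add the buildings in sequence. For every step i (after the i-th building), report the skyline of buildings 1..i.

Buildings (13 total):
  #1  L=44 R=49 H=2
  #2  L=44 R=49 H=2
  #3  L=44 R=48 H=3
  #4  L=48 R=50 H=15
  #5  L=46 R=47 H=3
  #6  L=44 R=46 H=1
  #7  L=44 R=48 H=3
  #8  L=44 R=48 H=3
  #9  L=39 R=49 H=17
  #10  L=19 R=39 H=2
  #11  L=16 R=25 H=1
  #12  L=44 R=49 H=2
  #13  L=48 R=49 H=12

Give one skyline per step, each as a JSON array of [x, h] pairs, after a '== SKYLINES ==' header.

== SKYLINES ==
[[44,2],[49,0]]
[[44,2],[49,0]]
[[44,3],[48,2],[49,0]]
[[44,3],[48,15],[50,0]]
[[44,3],[48,15],[50,0]]
[[44,3],[48,15],[50,0]]
[[44,3],[48,15],[50,0]]
[[44,3],[48,15],[50,0]]
[[39,17],[49,15],[50,0]]
[[19,2],[39,17],[49,15],[50,0]]
[[16,1],[19,2],[39,17],[49,15],[50,0]]
[[16,1],[19,2],[39,17],[49,15],[50,0]]
[[16,1],[19,2],[39,17],[49,15],[50,0]]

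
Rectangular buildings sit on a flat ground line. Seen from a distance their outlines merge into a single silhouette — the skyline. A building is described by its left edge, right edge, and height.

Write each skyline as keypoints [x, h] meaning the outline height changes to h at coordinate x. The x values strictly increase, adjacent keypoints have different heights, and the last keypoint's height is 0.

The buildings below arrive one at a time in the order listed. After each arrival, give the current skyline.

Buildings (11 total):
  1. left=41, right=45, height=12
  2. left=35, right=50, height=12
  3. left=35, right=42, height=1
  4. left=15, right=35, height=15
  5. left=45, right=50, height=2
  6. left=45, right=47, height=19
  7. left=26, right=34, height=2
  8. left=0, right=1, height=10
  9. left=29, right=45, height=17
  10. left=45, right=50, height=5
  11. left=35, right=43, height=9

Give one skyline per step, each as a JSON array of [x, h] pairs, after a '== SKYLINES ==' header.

== SKYLINES ==
[[41,12],[45,0]]
[[35,12],[50,0]]
[[35,12],[50,0]]
[[15,15],[35,12],[50,0]]
[[15,15],[35,12],[50,0]]
[[15,15],[35,12],[45,19],[47,12],[50,0]]
[[15,15],[35,12],[45,19],[47,12],[50,0]]
[[0,10],[1,0],[15,15],[35,12],[45,19],[47,12],[50,0]]
[[0,10],[1,0],[15,15],[29,17],[45,19],[47,12],[50,0]]
[[0,10],[1,0],[15,15],[29,17],[45,19],[47,12],[50,0]]
[[0,10],[1,0],[15,15],[29,17],[45,19],[47,12],[50,0]]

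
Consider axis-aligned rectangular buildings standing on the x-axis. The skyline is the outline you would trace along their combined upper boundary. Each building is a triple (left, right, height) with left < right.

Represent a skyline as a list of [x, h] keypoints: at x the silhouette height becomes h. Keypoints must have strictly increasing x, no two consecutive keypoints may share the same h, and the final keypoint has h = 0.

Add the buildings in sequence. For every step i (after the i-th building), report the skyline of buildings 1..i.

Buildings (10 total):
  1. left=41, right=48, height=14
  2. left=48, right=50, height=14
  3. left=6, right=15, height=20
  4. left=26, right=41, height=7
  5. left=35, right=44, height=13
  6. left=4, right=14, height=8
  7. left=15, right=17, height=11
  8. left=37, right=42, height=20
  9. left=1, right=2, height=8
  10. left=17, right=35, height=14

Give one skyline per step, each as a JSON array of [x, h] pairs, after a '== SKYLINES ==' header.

== SKYLINES ==
[[41,14],[48,0]]
[[41,14],[50,0]]
[[6,20],[15,0],[41,14],[50,0]]
[[6,20],[15,0],[26,7],[41,14],[50,0]]
[[6,20],[15,0],[26,7],[35,13],[41,14],[50,0]]
[[4,8],[6,20],[15,0],[26,7],[35,13],[41,14],[50,0]]
[[4,8],[6,20],[15,11],[17,0],[26,7],[35,13],[41,14],[50,0]]
[[4,8],[6,20],[15,11],[17,0],[26,7],[35,13],[37,20],[42,14],[50,0]]
[[1,8],[2,0],[4,8],[6,20],[15,11],[17,0],[26,7],[35,13],[37,20],[42,14],[50,0]]
[[1,8],[2,0],[4,8],[6,20],[15,11],[17,14],[35,13],[37,20],[42,14],[50,0]]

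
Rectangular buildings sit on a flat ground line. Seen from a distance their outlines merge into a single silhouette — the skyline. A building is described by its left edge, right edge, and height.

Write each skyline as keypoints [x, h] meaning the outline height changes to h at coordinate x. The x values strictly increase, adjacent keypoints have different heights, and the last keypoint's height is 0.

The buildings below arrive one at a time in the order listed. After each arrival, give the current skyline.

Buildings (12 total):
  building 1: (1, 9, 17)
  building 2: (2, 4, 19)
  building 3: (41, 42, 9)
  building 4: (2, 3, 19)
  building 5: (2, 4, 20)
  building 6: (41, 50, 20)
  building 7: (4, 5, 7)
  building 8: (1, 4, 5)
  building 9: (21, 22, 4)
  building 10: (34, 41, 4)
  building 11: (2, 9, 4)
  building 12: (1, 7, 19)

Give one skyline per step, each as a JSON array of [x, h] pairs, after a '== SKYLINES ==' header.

== SKYLINES ==
[[1,17],[9,0]]
[[1,17],[2,19],[4,17],[9,0]]
[[1,17],[2,19],[4,17],[9,0],[41,9],[42,0]]
[[1,17],[2,19],[4,17],[9,0],[41,9],[42,0]]
[[1,17],[2,20],[4,17],[9,0],[41,9],[42,0]]
[[1,17],[2,20],[4,17],[9,0],[41,20],[50,0]]
[[1,17],[2,20],[4,17],[9,0],[41,20],[50,0]]
[[1,17],[2,20],[4,17],[9,0],[41,20],[50,0]]
[[1,17],[2,20],[4,17],[9,0],[21,4],[22,0],[41,20],[50,0]]
[[1,17],[2,20],[4,17],[9,0],[21,4],[22,0],[34,4],[41,20],[50,0]]
[[1,17],[2,20],[4,17],[9,0],[21,4],[22,0],[34,4],[41,20],[50,0]]
[[1,19],[2,20],[4,19],[7,17],[9,0],[21,4],[22,0],[34,4],[41,20],[50,0]]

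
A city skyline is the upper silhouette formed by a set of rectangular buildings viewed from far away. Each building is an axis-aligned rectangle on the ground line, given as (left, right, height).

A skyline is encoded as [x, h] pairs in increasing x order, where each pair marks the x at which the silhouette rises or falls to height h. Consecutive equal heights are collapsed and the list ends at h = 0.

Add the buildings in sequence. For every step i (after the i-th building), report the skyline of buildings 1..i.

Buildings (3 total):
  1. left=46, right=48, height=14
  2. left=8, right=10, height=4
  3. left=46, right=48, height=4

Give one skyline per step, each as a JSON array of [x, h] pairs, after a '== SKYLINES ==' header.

== SKYLINES ==
[[46,14],[48,0]]
[[8,4],[10,0],[46,14],[48,0]]
[[8,4],[10,0],[46,14],[48,0]]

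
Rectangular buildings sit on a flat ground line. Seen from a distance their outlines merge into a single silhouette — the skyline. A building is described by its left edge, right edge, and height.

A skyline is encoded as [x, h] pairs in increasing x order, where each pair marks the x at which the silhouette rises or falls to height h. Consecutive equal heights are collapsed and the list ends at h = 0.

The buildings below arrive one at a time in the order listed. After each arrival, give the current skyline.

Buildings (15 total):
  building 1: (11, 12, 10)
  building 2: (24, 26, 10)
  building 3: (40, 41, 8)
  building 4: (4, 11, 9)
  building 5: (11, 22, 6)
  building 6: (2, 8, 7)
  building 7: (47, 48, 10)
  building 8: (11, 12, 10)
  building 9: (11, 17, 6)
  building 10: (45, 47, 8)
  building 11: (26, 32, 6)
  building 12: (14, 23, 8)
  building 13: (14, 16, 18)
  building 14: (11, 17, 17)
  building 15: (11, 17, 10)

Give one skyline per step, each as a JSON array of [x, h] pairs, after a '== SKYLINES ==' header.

== SKYLINES ==
[[11,10],[12,0]]
[[11,10],[12,0],[24,10],[26,0]]
[[11,10],[12,0],[24,10],[26,0],[40,8],[41,0]]
[[4,9],[11,10],[12,0],[24,10],[26,0],[40,8],[41,0]]
[[4,9],[11,10],[12,6],[22,0],[24,10],[26,0],[40,8],[41,0]]
[[2,7],[4,9],[11,10],[12,6],[22,0],[24,10],[26,0],[40,8],[41,0]]
[[2,7],[4,9],[11,10],[12,6],[22,0],[24,10],[26,0],[40,8],[41,0],[47,10],[48,0]]
[[2,7],[4,9],[11,10],[12,6],[22,0],[24,10],[26,0],[40,8],[41,0],[47,10],[48,0]]
[[2,7],[4,9],[11,10],[12,6],[22,0],[24,10],[26,0],[40,8],[41,0],[47,10],[48,0]]
[[2,7],[4,9],[11,10],[12,6],[22,0],[24,10],[26,0],[40,8],[41,0],[45,8],[47,10],[48,0]]
[[2,7],[4,9],[11,10],[12,6],[22,0],[24,10],[26,6],[32,0],[40,8],[41,0],[45,8],[47,10],[48,0]]
[[2,7],[4,9],[11,10],[12,6],[14,8],[23,0],[24,10],[26,6],[32,0],[40,8],[41,0],[45,8],[47,10],[48,0]]
[[2,7],[4,9],[11,10],[12,6],[14,18],[16,8],[23,0],[24,10],[26,6],[32,0],[40,8],[41,0],[45,8],[47,10],[48,0]]
[[2,7],[4,9],[11,17],[14,18],[16,17],[17,8],[23,0],[24,10],[26,6],[32,0],[40,8],[41,0],[45,8],[47,10],[48,0]]
[[2,7],[4,9],[11,17],[14,18],[16,17],[17,8],[23,0],[24,10],[26,6],[32,0],[40,8],[41,0],[45,8],[47,10],[48,0]]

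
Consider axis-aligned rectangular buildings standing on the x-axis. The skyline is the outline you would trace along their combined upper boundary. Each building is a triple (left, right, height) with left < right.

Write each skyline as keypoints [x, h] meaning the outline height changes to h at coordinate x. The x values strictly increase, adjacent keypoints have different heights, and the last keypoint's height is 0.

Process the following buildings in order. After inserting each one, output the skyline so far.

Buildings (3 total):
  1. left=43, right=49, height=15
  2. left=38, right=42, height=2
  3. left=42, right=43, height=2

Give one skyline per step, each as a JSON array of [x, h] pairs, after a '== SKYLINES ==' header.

== SKYLINES ==
[[43,15],[49,0]]
[[38,2],[42,0],[43,15],[49,0]]
[[38,2],[43,15],[49,0]]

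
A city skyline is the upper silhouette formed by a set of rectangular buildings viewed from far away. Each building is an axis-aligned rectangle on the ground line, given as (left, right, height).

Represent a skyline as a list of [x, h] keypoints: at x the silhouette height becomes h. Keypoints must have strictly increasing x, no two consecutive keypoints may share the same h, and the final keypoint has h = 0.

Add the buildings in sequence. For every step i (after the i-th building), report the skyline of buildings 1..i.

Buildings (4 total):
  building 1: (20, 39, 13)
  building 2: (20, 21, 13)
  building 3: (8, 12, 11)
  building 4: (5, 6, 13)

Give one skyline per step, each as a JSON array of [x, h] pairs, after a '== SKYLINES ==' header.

== SKYLINES ==
[[20,13],[39,0]]
[[20,13],[39,0]]
[[8,11],[12,0],[20,13],[39,0]]
[[5,13],[6,0],[8,11],[12,0],[20,13],[39,0]]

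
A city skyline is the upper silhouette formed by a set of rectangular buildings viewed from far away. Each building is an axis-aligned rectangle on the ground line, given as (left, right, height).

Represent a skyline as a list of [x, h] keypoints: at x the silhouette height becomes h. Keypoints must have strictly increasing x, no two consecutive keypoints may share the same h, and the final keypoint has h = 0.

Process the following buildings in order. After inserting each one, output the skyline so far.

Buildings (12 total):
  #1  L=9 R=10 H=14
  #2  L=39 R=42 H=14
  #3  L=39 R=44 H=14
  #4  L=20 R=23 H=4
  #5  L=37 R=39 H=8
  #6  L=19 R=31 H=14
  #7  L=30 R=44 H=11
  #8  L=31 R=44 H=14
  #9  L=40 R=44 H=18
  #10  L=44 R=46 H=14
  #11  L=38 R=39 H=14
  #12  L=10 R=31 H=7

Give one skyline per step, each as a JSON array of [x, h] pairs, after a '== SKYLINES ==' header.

== SKYLINES ==
[[9,14],[10,0]]
[[9,14],[10,0],[39,14],[42,0]]
[[9,14],[10,0],[39,14],[44,0]]
[[9,14],[10,0],[20,4],[23,0],[39,14],[44,0]]
[[9,14],[10,0],[20,4],[23,0],[37,8],[39,14],[44,0]]
[[9,14],[10,0],[19,14],[31,0],[37,8],[39,14],[44,0]]
[[9,14],[10,0],[19,14],[31,11],[39,14],[44,0]]
[[9,14],[10,0],[19,14],[44,0]]
[[9,14],[10,0],[19,14],[40,18],[44,0]]
[[9,14],[10,0],[19,14],[40,18],[44,14],[46,0]]
[[9,14],[10,0],[19,14],[40,18],[44,14],[46,0]]
[[9,14],[10,7],[19,14],[40,18],[44,14],[46,0]]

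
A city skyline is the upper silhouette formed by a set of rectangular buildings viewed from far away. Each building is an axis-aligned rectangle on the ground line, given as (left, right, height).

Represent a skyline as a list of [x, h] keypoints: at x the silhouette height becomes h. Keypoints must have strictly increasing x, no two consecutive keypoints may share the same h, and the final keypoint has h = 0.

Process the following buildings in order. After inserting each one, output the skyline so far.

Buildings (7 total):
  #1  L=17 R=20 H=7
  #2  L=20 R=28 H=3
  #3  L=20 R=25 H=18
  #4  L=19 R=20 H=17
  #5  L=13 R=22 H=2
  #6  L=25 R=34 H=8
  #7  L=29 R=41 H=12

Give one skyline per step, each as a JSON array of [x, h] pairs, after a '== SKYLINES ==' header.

== SKYLINES ==
[[17,7],[20,0]]
[[17,7],[20,3],[28,0]]
[[17,7],[20,18],[25,3],[28,0]]
[[17,7],[19,17],[20,18],[25,3],[28,0]]
[[13,2],[17,7],[19,17],[20,18],[25,3],[28,0]]
[[13,2],[17,7],[19,17],[20,18],[25,8],[34,0]]
[[13,2],[17,7],[19,17],[20,18],[25,8],[29,12],[41,0]]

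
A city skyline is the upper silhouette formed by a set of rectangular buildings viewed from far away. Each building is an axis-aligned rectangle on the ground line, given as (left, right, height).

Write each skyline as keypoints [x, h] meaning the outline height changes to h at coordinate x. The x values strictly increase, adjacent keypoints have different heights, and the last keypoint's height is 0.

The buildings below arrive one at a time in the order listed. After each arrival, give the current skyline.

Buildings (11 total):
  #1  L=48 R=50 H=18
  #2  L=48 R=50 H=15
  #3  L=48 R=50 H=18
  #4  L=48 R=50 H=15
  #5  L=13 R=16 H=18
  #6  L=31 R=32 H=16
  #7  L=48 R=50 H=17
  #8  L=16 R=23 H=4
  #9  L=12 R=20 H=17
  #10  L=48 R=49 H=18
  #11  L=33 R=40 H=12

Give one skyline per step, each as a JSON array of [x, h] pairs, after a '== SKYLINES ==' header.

== SKYLINES ==
[[48,18],[50,0]]
[[48,18],[50,0]]
[[48,18],[50,0]]
[[48,18],[50,0]]
[[13,18],[16,0],[48,18],[50,0]]
[[13,18],[16,0],[31,16],[32,0],[48,18],[50,0]]
[[13,18],[16,0],[31,16],[32,0],[48,18],[50,0]]
[[13,18],[16,4],[23,0],[31,16],[32,0],[48,18],[50,0]]
[[12,17],[13,18],[16,17],[20,4],[23,0],[31,16],[32,0],[48,18],[50,0]]
[[12,17],[13,18],[16,17],[20,4],[23,0],[31,16],[32,0],[48,18],[50,0]]
[[12,17],[13,18],[16,17],[20,4],[23,0],[31,16],[32,0],[33,12],[40,0],[48,18],[50,0]]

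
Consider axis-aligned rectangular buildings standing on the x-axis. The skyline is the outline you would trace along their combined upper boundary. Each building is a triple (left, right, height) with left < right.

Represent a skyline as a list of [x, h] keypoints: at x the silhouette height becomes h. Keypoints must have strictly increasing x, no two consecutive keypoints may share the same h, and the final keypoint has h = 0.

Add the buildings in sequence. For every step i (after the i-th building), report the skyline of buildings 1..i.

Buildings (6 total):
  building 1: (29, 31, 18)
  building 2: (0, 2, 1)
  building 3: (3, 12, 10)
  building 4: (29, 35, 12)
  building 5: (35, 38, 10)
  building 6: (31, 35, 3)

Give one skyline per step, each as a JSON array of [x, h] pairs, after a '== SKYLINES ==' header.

== SKYLINES ==
[[29,18],[31,0]]
[[0,1],[2,0],[29,18],[31,0]]
[[0,1],[2,0],[3,10],[12,0],[29,18],[31,0]]
[[0,1],[2,0],[3,10],[12,0],[29,18],[31,12],[35,0]]
[[0,1],[2,0],[3,10],[12,0],[29,18],[31,12],[35,10],[38,0]]
[[0,1],[2,0],[3,10],[12,0],[29,18],[31,12],[35,10],[38,0]]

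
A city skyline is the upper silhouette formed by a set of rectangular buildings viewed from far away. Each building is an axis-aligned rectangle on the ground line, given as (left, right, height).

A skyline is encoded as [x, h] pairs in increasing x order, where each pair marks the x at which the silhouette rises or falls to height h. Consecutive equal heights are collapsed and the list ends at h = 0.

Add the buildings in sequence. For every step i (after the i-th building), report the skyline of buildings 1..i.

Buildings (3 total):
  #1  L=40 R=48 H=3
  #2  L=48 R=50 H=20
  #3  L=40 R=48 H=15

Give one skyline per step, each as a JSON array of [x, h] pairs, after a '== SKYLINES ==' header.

== SKYLINES ==
[[40,3],[48,0]]
[[40,3],[48,20],[50,0]]
[[40,15],[48,20],[50,0]]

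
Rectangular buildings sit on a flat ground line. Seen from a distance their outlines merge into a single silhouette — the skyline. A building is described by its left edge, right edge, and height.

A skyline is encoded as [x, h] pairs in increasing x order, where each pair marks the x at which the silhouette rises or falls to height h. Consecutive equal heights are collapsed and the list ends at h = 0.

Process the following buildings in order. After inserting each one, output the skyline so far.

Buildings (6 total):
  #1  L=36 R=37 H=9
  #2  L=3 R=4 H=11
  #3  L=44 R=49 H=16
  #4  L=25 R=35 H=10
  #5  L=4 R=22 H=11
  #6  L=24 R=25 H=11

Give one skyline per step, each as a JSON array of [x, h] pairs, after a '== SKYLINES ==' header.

== SKYLINES ==
[[36,9],[37,0]]
[[3,11],[4,0],[36,9],[37,0]]
[[3,11],[4,0],[36,9],[37,0],[44,16],[49,0]]
[[3,11],[4,0],[25,10],[35,0],[36,9],[37,0],[44,16],[49,0]]
[[3,11],[22,0],[25,10],[35,0],[36,9],[37,0],[44,16],[49,0]]
[[3,11],[22,0],[24,11],[25,10],[35,0],[36,9],[37,0],[44,16],[49,0]]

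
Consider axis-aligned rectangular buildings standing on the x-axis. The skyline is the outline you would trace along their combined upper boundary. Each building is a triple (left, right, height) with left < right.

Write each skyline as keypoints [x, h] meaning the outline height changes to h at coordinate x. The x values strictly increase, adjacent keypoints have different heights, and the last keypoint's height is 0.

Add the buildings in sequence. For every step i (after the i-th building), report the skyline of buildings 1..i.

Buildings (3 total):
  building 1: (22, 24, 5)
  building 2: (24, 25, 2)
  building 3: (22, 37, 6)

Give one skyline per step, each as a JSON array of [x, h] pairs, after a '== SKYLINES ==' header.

== SKYLINES ==
[[22,5],[24,0]]
[[22,5],[24,2],[25,0]]
[[22,6],[37,0]]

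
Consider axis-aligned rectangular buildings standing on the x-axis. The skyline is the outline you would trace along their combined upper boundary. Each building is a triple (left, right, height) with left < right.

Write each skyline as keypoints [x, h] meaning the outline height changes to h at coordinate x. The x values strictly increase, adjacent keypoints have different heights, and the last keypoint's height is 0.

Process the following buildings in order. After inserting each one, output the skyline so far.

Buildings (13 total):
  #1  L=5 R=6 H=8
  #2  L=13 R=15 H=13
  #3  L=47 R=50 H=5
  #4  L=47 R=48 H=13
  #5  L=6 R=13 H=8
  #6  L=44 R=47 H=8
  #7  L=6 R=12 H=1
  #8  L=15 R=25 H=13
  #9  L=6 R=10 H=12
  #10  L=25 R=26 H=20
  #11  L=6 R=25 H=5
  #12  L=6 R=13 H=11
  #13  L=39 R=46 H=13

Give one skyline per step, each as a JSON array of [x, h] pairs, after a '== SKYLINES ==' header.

== SKYLINES ==
[[5,8],[6,0]]
[[5,8],[6,0],[13,13],[15,0]]
[[5,8],[6,0],[13,13],[15,0],[47,5],[50,0]]
[[5,8],[6,0],[13,13],[15,0],[47,13],[48,5],[50,0]]
[[5,8],[13,13],[15,0],[47,13],[48,5],[50,0]]
[[5,8],[13,13],[15,0],[44,8],[47,13],[48,5],[50,0]]
[[5,8],[13,13],[15,0],[44,8],[47,13],[48,5],[50,0]]
[[5,8],[13,13],[25,0],[44,8],[47,13],[48,5],[50,0]]
[[5,8],[6,12],[10,8],[13,13],[25,0],[44,8],[47,13],[48,5],[50,0]]
[[5,8],[6,12],[10,8],[13,13],[25,20],[26,0],[44,8],[47,13],[48,5],[50,0]]
[[5,8],[6,12],[10,8],[13,13],[25,20],[26,0],[44,8],[47,13],[48,5],[50,0]]
[[5,8],[6,12],[10,11],[13,13],[25,20],[26,0],[44,8],[47,13],[48,5],[50,0]]
[[5,8],[6,12],[10,11],[13,13],[25,20],[26,0],[39,13],[46,8],[47,13],[48,5],[50,0]]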